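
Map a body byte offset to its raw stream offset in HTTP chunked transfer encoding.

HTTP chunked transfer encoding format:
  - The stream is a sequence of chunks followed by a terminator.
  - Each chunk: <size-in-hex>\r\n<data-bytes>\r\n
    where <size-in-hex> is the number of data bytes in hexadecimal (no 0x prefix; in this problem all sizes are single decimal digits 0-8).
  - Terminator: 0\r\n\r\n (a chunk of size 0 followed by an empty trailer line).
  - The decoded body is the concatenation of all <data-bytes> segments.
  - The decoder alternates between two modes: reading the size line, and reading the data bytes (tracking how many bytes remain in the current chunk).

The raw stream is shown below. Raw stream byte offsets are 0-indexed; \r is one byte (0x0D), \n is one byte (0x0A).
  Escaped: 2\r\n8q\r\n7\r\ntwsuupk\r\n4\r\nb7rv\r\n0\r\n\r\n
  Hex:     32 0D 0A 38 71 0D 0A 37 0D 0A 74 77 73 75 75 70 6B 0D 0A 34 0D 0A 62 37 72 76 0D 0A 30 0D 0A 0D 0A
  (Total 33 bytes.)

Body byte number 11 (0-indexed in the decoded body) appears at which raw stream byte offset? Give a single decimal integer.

Chunk 1: stream[0..1]='2' size=0x2=2, data at stream[3..5]='8q' -> body[0..2], body so far='8q'
Chunk 2: stream[7..8]='7' size=0x7=7, data at stream[10..17]='twsuupk' -> body[2..9], body so far='8qtwsuupk'
Chunk 3: stream[19..20]='4' size=0x4=4, data at stream[22..26]='b7rv' -> body[9..13], body so far='8qtwsuupkb7rv'
Chunk 4: stream[28..29]='0' size=0 (terminator). Final body='8qtwsuupkb7rv' (13 bytes)
Body byte 11 at stream offset 24

Answer: 24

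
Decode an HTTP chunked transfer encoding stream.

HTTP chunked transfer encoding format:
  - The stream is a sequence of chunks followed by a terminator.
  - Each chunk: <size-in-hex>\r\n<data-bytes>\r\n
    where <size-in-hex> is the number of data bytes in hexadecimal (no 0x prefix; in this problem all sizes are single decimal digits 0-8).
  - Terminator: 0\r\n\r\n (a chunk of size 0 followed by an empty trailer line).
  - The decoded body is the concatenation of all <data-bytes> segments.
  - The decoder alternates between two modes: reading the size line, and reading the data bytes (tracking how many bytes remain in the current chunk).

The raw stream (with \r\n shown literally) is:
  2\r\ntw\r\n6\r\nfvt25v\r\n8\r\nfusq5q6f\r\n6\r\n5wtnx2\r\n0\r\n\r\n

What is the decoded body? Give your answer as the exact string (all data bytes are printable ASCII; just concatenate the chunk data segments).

Chunk 1: stream[0..1]='2' size=0x2=2, data at stream[3..5]='tw' -> body[0..2], body so far='tw'
Chunk 2: stream[7..8]='6' size=0x6=6, data at stream[10..16]='fvt25v' -> body[2..8], body so far='twfvt25v'
Chunk 3: stream[18..19]='8' size=0x8=8, data at stream[21..29]='fusq5q6f' -> body[8..16], body so far='twfvt25vfusq5q6f'
Chunk 4: stream[31..32]='6' size=0x6=6, data at stream[34..40]='5wtnx2' -> body[16..22], body so far='twfvt25vfusq5q6f5wtnx2'
Chunk 5: stream[42..43]='0' size=0 (terminator). Final body='twfvt25vfusq5q6f5wtnx2' (22 bytes)

Answer: twfvt25vfusq5q6f5wtnx2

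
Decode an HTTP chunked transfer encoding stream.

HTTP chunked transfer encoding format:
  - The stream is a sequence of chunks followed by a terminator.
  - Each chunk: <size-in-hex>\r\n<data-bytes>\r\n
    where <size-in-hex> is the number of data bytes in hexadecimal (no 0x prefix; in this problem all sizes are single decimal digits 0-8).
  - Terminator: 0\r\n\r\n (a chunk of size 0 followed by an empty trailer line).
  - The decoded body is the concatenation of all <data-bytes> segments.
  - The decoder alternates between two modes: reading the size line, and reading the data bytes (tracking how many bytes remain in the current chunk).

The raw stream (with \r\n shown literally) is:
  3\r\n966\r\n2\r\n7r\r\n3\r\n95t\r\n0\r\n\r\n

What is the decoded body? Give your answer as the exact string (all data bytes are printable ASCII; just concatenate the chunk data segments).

Chunk 1: stream[0..1]='3' size=0x3=3, data at stream[3..6]='966' -> body[0..3], body so far='966'
Chunk 2: stream[8..9]='2' size=0x2=2, data at stream[11..13]='7r' -> body[3..5], body so far='9667r'
Chunk 3: stream[15..16]='3' size=0x3=3, data at stream[18..21]='95t' -> body[5..8], body so far='9667r95t'
Chunk 4: stream[23..24]='0' size=0 (terminator). Final body='9667r95t' (8 bytes)

Answer: 9667r95t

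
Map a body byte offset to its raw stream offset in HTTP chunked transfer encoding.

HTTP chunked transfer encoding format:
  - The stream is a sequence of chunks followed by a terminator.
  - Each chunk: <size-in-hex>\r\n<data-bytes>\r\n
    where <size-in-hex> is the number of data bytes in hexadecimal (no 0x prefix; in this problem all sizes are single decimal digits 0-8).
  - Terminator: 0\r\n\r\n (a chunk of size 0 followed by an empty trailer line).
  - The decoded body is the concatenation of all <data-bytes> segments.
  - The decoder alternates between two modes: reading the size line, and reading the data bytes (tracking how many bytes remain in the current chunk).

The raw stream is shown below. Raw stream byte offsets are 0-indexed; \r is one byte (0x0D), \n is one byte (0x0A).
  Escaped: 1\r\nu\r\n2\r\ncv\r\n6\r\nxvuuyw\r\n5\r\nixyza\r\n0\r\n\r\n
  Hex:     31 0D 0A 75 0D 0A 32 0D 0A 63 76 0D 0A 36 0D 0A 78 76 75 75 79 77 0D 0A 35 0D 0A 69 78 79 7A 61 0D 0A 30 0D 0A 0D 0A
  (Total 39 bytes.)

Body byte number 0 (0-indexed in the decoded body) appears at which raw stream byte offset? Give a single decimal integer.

Answer: 3

Derivation:
Chunk 1: stream[0..1]='1' size=0x1=1, data at stream[3..4]='u' -> body[0..1], body so far='u'
Chunk 2: stream[6..7]='2' size=0x2=2, data at stream[9..11]='cv' -> body[1..3], body so far='ucv'
Chunk 3: stream[13..14]='6' size=0x6=6, data at stream[16..22]='xvuuyw' -> body[3..9], body so far='ucvxvuuyw'
Chunk 4: stream[24..25]='5' size=0x5=5, data at stream[27..32]='ixyza' -> body[9..14], body so far='ucvxvuuywixyza'
Chunk 5: stream[34..35]='0' size=0 (terminator). Final body='ucvxvuuywixyza' (14 bytes)
Body byte 0 at stream offset 3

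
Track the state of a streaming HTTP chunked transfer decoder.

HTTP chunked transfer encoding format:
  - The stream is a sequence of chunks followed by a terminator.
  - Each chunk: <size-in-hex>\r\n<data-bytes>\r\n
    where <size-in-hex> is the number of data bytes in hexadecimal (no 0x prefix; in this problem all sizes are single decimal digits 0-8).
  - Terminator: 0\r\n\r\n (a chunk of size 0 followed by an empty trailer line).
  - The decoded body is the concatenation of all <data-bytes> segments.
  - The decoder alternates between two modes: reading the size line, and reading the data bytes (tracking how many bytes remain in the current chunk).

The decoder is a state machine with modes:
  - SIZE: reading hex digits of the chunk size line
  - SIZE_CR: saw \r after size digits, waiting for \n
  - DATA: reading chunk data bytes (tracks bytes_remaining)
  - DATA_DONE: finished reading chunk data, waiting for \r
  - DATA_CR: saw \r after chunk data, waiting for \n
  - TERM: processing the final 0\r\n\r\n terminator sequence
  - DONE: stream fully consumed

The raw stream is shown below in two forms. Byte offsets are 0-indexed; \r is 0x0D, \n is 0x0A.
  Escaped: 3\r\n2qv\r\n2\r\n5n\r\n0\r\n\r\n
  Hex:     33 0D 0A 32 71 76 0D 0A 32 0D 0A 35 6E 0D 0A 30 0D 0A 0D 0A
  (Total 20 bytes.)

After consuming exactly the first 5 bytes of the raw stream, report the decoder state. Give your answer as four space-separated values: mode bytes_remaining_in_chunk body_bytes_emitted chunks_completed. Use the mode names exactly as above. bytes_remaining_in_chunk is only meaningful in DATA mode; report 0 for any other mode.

Answer: DATA 1 2 0

Derivation:
Byte 0 = '3': mode=SIZE remaining=0 emitted=0 chunks_done=0
Byte 1 = 0x0D: mode=SIZE_CR remaining=0 emitted=0 chunks_done=0
Byte 2 = 0x0A: mode=DATA remaining=3 emitted=0 chunks_done=0
Byte 3 = '2': mode=DATA remaining=2 emitted=1 chunks_done=0
Byte 4 = 'q': mode=DATA remaining=1 emitted=2 chunks_done=0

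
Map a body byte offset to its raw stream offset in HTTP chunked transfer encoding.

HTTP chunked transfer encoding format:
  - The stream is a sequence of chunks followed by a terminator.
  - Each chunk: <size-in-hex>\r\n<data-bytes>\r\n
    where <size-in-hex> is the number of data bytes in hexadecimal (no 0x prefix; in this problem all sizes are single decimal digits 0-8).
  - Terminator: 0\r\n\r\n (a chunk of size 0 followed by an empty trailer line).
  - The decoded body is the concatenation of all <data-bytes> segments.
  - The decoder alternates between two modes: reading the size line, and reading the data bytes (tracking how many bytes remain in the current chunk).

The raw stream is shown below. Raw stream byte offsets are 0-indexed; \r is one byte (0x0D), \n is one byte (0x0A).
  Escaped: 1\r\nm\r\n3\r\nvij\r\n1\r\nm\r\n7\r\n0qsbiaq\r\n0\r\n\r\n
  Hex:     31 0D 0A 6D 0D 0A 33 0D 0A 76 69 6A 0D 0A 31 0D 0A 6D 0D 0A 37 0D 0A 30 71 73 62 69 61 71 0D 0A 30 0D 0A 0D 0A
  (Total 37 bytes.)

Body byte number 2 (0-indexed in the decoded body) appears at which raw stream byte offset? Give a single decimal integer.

Answer: 10

Derivation:
Chunk 1: stream[0..1]='1' size=0x1=1, data at stream[3..4]='m' -> body[0..1], body so far='m'
Chunk 2: stream[6..7]='3' size=0x3=3, data at stream[9..12]='vij' -> body[1..4], body so far='mvij'
Chunk 3: stream[14..15]='1' size=0x1=1, data at stream[17..18]='m' -> body[4..5], body so far='mvijm'
Chunk 4: stream[20..21]='7' size=0x7=7, data at stream[23..30]='0qsbiaq' -> body[5..12], body so far='mvijm0qsbiaq'
Chunk 5: stream[32..33]='0' size=0 (terminator). Final body='mvijm0qsbiaq' (12 bytes)
Body byte 2 at stream offset 10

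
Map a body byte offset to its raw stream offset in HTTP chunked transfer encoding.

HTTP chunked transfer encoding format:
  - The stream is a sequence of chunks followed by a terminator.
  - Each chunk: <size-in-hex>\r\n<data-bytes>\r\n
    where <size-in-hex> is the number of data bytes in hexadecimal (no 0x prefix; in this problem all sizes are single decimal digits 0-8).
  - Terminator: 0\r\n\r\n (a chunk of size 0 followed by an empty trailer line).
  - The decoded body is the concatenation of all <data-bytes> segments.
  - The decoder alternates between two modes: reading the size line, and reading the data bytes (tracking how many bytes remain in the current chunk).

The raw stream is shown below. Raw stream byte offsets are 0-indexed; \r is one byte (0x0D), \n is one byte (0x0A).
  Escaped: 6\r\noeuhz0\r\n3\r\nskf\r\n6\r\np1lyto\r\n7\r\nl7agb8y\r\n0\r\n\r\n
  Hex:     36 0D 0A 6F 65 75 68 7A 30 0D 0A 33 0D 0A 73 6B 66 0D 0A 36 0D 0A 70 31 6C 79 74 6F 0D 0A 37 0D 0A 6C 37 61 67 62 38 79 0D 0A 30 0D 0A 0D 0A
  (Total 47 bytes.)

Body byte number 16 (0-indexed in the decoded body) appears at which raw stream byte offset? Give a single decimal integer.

Chunk 1: stream[0..1]='6' size=0x6=6, data at stream[3..9]='oeuhz0' -> body[0..6], body so far='oeuhz0'
Chunk 2: stream[11..12]='3' size=0x3=3, data at stream[14..17]='skf' -> body[6..9], body so far='oeuhz0skf'
Chunk 3: stream[19..20]='6' size=0x6=6, data at stream[22..28]='p1lyto' -> body[9..15], body so far='oeuhz0skfp1lyto'
Chunk 4: stream[30..31]='7' size=0x7=7, data at stream[33..40]='l7agb8y' -> body[15..22], body so far='oeuhz0skfp1lytol7agb8y'
Chunk 5: stream[42..43]='0' size=0 (terminator). Final body='oeuhz0skfp1lytol7agb8y' (22 bytes)
Body byte 16 at stream offset 34

Answer: 34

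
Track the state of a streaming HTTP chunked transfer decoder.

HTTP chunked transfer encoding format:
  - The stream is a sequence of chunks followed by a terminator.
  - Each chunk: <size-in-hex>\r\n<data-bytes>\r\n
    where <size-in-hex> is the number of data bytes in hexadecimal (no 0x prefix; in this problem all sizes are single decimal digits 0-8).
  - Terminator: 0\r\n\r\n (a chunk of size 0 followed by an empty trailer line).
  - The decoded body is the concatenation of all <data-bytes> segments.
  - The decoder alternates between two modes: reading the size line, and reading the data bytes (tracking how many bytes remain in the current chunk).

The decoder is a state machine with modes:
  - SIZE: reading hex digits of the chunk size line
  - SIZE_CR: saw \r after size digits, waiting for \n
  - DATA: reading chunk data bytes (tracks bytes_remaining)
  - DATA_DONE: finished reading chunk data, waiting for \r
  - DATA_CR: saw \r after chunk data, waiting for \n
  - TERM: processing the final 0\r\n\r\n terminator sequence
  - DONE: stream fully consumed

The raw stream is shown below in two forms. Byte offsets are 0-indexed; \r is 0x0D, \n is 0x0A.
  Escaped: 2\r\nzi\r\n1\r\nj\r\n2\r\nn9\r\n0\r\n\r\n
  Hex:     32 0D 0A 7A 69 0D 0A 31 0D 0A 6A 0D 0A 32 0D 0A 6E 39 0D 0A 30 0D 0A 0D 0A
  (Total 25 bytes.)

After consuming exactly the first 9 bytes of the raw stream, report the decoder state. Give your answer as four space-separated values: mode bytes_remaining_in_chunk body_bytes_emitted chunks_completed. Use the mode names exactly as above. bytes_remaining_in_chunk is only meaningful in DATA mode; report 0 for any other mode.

Answer: SIZE_CR 0 2 1

Derivation:
Byte 0 = '2': mode=SIZE remaining=0 emitted=0 chunks_done=0
Byte 1 = 0x0D: mode=SIZE_CR remaining=0 emitted=0 chunks_done=0
Byte 2 = 0x0A: mode=DATA remaining=2 emitted=0 chunks_done=0
Byte 3 = 'z': mode=DATA remaining=1 emitted=1 chunks_done=0
Byte 4 = 'i': mode=DATA_DONE remaining=0 emitted=2 chunks_done=0
Byte 5 = 0x0D: mode=DATA_CR remaining=0 emitted=2 chunks_done=0
Byte 6 = 0x0A: mode=SIZE remaining=0 emitted=2 chunks_done=1
Byte 7 = '1': mode=SIZE remaining=0 emitted=2 chunks_done=1
Byte 8 = 0x0D: mode=SIZE_CR remaining=0 emitted=2 chunks_done=1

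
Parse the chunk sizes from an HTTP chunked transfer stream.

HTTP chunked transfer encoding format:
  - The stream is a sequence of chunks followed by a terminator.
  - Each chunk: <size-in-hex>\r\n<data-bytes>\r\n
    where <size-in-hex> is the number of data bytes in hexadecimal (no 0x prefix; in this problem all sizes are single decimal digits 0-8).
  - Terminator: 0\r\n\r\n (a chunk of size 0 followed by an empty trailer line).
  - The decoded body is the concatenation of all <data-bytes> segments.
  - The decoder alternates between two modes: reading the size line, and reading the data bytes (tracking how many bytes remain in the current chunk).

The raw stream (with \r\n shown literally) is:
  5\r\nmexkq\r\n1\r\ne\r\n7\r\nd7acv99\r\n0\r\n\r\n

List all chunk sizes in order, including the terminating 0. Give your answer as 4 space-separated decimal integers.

Chunk 1: stream[0..1]='5' size=0x5=5, data at stream[3..8]='mexkq' -> body[0..5], body so far='mexkq'
Chunk 2: stream[10..11]='1' size=0x1=1, data at stream[13..14]='e' -> body[5..6], body so far='mexkqe'
Chunk 3: stream[16..17]='7' size=0x7=7, data at stream[19..26]='d7acv99' -> body[6..13], body so far='mexkqed7acv99'
Chunk 4: stream[28..29]='0' size=0 (terminator). Final body='mexkqed7acv99' (13 bytes)

Answer: 5 1 7 0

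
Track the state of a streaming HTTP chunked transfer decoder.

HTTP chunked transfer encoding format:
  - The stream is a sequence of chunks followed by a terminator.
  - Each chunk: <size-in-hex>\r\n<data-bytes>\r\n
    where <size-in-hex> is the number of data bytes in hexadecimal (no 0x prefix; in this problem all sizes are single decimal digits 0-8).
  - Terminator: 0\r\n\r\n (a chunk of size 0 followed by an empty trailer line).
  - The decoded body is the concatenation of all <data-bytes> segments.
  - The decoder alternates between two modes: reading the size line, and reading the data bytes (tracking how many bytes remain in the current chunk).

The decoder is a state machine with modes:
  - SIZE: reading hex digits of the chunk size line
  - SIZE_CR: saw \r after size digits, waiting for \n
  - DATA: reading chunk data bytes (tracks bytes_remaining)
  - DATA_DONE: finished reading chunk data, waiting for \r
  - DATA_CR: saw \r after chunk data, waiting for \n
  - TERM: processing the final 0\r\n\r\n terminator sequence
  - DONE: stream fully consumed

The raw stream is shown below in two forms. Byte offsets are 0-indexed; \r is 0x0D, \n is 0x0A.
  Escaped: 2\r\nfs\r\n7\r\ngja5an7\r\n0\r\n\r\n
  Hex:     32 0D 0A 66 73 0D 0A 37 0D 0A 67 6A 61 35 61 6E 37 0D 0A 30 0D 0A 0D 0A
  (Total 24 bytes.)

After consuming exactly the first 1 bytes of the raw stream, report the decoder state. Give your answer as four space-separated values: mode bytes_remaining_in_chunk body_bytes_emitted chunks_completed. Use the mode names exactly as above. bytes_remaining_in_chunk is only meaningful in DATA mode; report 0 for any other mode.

Byte 0 = '2': mode=SIZE remaining=0 emitted=0 chunks_done=0

Answer: SIZE 0 0 0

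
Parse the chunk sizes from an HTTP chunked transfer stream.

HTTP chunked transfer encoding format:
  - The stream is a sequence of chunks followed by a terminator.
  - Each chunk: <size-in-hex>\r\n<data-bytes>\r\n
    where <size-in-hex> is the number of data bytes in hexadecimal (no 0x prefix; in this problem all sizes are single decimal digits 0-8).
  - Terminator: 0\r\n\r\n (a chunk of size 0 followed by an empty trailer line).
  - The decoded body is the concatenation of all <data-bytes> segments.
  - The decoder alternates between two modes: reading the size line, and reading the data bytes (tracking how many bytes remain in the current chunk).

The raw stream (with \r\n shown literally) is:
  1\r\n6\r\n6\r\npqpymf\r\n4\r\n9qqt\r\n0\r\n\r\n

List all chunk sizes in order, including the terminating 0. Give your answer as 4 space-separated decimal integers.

Chunk 1: stream[0..1]='1' size=0x1=1, data at stream[3..4]='6' -> body[0..1], body so far='6'
Chunk 2: stream[6..7]='6' size=0x6=6, data at stream[9..15]='pqpymf' -> body[1..7], body so far='6pqpymf'
Chunk 3: stream[17..18]='4' size=0x4=4, data at stream[20..24]='9qqt' -> body[7..11], body so far='6pqpymf9qqt'
Chunk 4: stream[26..27]='0' size=0 (terminator). Final body='6pqpymf9qqt' (11 bytes)

Answer: 1 6 4 0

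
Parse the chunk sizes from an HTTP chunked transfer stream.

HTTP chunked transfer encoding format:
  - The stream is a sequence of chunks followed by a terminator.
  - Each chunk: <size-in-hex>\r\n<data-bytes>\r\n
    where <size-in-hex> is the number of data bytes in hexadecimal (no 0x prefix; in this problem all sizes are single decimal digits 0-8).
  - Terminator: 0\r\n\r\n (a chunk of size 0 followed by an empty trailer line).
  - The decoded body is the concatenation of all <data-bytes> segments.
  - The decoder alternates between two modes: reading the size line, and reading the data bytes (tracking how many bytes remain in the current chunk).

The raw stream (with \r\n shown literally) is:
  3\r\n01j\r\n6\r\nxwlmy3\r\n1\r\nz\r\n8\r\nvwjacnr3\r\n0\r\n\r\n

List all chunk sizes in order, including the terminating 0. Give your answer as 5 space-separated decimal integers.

Chunk 1: stream[0..1]='3' size=0x3=3, data at stream[3..6]='01j' -> body[0..3], body so far='01j'
Chunk 2: stream[8..9]='6' size=0x6=6, data at stream[11..17]='xwlmy3' -> body[3..9], body so far='01jxwlmy3'
Chunk 3: stream[19..20]='1' size=0x1=1, data at stream[22..23]='z' -> body[9..10], body so far='01jxwlmy3z'
Chunk 4: stream[25..26]='8' size=0x8=8, data at stream[28..36]='vwjacnr3' -> body[10..18], body so far='01jxwlmy3zvwjacnr3'
Chunk 5: stream[38..39]='0' size=0 (terminator). Final body='01jxwlmy3zvwjacnr3' (18 bytes)

Answer: 3 6 1 8 0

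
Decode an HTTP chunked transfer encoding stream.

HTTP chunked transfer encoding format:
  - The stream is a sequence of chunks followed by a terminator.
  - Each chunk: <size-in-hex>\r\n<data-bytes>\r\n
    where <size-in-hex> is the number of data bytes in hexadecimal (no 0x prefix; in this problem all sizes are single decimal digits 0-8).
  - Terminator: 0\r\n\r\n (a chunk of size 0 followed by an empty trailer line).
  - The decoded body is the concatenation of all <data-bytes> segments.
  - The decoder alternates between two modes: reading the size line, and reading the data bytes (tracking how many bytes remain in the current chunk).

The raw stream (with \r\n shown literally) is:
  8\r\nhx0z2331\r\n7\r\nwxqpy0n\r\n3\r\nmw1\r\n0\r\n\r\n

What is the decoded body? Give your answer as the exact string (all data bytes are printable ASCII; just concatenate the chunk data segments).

Chunk 1: stream[0..1]='8' size=0x8=8, data at stream[3..11]='hx0z2331' -> body[0..8], body so far='hx0z2331'
Chunk 2: stream[13..14]='7' size=0x7=7, data at stream[16..23]='wxqpy0n' -> body[8..15], body so far='hx0z2331wxqpy0n'
Chunk 3: stream[25..26]='3' size=0x3=3, data at stream[28..31]='mw1' -> body[15..18], body so far='hx0z2331wxqpy0nmw1'
Chunk 4: stream[33..34]='0' size=0 (terminator). Final body='hx0z2331wxqpy0nmw1' (18 bytes)

Answer: hx0z2331wxqpy0nmw1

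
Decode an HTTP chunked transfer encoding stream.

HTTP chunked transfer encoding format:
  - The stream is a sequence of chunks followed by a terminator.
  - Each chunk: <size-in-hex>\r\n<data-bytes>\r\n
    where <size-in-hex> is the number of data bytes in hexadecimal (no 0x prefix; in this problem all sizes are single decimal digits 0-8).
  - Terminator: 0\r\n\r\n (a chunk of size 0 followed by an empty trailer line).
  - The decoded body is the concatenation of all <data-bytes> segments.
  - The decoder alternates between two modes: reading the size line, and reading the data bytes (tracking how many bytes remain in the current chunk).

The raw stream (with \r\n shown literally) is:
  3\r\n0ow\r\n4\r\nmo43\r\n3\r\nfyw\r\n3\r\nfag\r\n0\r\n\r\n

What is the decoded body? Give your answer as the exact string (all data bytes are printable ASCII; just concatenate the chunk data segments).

Answer: 0owmo43fywfag

Derivation:
Chunk 1: stream[0..1]='3' size=0x3=3, data at stream[3..6]='0ow' -> body[0..3], body so far='0ow'
Chunk 2: stream[8..9]='4' size=0x4=4, data at stream[11..15]='mo43' -> body[3..7], body so far='0owmo43'
Chunk 3: stream[17..18]='3' size=0x3=3, data at stream[20..23]='fyw' -> body[7..10], body so far='0owmo43fyw'
Chunk 4: stream[25..26]='3' size=0x3=3, data at stream[28..31]='fag' -> body[10..13], body so far='0owmo43fywfag'
Chunk 5: stream[33..34]='0' size=0 (terminator). Final body='0owmo43fywfag' (13 bytes)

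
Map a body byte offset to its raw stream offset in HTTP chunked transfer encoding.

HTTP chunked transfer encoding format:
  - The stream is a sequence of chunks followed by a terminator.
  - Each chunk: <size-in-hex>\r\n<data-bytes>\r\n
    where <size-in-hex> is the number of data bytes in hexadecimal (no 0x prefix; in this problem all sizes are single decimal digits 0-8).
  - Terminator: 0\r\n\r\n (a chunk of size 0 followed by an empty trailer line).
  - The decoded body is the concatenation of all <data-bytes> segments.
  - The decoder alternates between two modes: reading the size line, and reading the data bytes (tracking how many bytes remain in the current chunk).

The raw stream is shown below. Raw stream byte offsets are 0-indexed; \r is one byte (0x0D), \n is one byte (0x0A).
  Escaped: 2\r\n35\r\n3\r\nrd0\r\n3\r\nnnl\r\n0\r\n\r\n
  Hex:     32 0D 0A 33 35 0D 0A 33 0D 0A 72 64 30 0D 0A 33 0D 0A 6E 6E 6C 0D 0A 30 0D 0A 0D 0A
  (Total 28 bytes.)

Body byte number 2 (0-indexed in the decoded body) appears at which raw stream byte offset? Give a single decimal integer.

Chunk 1: stream[0..1]='2' size=0x2=2, data at stream[3..5]='35' -> body[0..2], body so far='35'
Chunk 2: stream[7..8]='3' size=0x3=3, data at stream[10..13]='rd0' -> body[2..5], body so far='35rd0'
Chunk 3: stream[15..16]='3' size=0x3=3, data at stream[18..21]='nnl' -> body[5..8], body so far='35rd0nnl'
Chunk 4: stream[23..24]='0' size=0 (terminator). Final body='35rd0nnl' (8 bytes)
Body byte 2 at stream offset 10

Answer: 10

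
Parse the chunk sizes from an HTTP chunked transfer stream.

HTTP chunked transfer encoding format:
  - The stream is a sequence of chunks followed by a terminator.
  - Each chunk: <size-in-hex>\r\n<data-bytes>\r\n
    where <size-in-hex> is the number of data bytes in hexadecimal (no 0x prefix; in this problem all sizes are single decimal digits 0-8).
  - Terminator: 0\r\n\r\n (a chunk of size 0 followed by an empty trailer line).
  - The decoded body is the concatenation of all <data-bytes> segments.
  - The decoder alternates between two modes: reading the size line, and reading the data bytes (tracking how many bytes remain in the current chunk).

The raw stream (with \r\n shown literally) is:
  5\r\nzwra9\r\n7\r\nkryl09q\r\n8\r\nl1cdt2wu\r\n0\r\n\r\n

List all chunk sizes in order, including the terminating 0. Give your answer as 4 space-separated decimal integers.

Chunk 1: stream[0..1]='5' size=0x5=5, data at stream[3..8]='zwra9' -> body[0..5], body so far='zwra9'
Chunk 2: stream[10..11]='7' size=0x7=7, data at stream[13..20]='kryl09q' -> body[5..12], body so far='zwra9kryl09q'
Chunk 3: stream[22..23]='8' size=0x8=8, data at stream[25..33]='l1cdt2wu' -> body[12..20], body so far='zwra9kryl09ql1cdt2wu'
Chunk 4: stream[35..36]='0' size=0 (terminator). Final body='zwra9kryl09ql1cdt2wu' (20 bytes)

Answer: 5 7 8 0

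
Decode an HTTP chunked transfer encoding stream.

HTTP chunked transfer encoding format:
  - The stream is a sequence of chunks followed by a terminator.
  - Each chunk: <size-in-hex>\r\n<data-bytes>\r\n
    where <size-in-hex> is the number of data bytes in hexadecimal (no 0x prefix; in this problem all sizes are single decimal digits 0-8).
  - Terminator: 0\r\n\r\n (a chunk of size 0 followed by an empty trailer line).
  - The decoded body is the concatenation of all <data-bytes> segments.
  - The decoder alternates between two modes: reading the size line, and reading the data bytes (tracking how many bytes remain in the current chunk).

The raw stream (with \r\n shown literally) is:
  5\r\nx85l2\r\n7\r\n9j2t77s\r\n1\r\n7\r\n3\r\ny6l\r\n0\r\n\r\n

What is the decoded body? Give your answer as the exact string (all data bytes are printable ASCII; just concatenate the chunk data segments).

Chunk 1: stream[0..1]='5' size=0x5=5, data at stream[3..8]='x85l2' -> body[0..5], body so far='x85l2'
Chunk 2: stream[10..11]='7' size=0x7=7, data at stream[13..20]='9j2t77s' -> body[5..12], body so far='x85l29j2t77s'
Chunk 3: stream[22..23]='1' size=0x1=1, data at stream[25..26]='7' -> body[12..13], body so far='x85l29j2t77s7'
Chunk 4: stream[28..29]='3' size=0x3=3, data at stream[31..34]='y6l' -> body[13..16], body so far='x85l29j2t77s7y6l'
Chunk 5: stream[36..37]='0' size=0 (terminator). Final body='x85l29j2t77s7y6l' (16 bytes)

Answer: x85l29j2t77s7y6l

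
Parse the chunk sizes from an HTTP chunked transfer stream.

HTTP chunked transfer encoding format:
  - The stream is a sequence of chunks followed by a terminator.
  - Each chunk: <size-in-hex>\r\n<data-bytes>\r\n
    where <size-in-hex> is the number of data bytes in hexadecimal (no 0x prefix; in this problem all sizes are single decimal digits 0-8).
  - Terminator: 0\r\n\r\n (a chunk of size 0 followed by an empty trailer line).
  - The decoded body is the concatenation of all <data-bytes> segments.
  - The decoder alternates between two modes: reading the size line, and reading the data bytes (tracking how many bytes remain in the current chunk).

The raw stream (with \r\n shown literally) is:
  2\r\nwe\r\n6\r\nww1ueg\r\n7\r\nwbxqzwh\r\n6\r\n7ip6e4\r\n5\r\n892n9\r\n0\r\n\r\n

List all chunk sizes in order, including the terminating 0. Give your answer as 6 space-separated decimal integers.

Answer: 2 6 7 6 5 0

Derivation:
Chunk 1: stream[0..1]='2' size=0x2=2, data at stream[3..5]='we' -> body[0..2], body so far='we'
Chunk 2: stream[7..8]='6' size=0x6=6, data at stream[10..16]='ww1ueg' -> body[2..8], body so far='weww1ueg'
Chunk 3: stream[18..19]='7' size=0x7=7, data at stream[21..28]='wbxqzwh' -> body[8..15], body so far='weww1uegwbxqzwh'
Chunk 4: stream[30..31]='6' size=0x6=6, data at stream[33..39]='7ip6e4' -> body[15..21], body so far='weww1uegwbxqzwh7ip6e4'
Chunk 5: stream[41..42]='5' size=0x5=5, data at stream[44..49]='892n9' -> body[21..26], body so far='weww1uegwbxqzwh7ip6e4892n9'
Chunk 6: stream[51..52]='0' size=0 (terminator). Final body='weww1uegwbxqzwh7ip6e4892n9' (26 bytes)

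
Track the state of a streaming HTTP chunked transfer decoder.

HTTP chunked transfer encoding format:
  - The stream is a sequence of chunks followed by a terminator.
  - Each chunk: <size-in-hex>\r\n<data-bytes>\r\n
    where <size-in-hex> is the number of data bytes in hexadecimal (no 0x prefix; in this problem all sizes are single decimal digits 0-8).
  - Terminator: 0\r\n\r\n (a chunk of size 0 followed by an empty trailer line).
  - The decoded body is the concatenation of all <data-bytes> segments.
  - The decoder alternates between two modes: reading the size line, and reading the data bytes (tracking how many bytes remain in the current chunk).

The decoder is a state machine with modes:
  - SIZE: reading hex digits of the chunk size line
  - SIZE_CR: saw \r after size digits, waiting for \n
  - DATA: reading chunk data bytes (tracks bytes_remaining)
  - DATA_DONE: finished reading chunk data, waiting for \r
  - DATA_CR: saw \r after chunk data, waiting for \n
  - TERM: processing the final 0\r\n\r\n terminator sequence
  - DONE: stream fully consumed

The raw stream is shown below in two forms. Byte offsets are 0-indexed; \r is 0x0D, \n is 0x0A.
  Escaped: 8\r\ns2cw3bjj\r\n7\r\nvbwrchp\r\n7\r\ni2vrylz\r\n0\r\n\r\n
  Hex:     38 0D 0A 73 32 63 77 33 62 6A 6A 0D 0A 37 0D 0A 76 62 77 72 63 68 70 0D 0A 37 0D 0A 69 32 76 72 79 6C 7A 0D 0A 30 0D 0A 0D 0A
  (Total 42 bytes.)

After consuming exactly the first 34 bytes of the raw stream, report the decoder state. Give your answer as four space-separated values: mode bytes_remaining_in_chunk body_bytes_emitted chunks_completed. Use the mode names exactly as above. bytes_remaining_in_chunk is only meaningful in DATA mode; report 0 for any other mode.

Answer: DATA 1 21 2

Derivation:
Byte 0 = '8': mode=SIZE remaining=0 emitted=0 chunks_done=0
Byte 1 = 0x0D: mode=SIZE_CR remaining=0 emitted=0 chunks_done=0
Byte 2 = 0x0A: mode=DATA remaining=8 emitted=0 chunks_done=0
Byte 3 = 's': mode=DATA remaining=7 emitted=1 chunks_done=0
Byte 4 = '2': mode=DATA remaining=6 emitted=2 chunks_done=0
Byte 5 = 'c': mode=DATA remaining=5 emitted=3 chunks_done=0
Byte 6 = 'w': mode=DATA remaining=4 emitted=4 chunks_done=0
Byte 7 = '3': mode=DATA remaining=3 emitted=5 chunks_done=0
Byte 8 = 'b': mode=DATA remaining=2 emitted=6 chunks_done=0
Byte 9 = 'j': mode=DATA remaining=1 emitted=7 chunks_done=0
Byte 10 = 'j': mode=DATA_DONE remaining=0 emitted=8 chunks_done=0
Byte 11 = 0x0D: mode=DATA_CR remaining=0 emitted=8 chunks_done=0
Byte 12 = 0x0A: mode=SIZE remaining=0 emitted=8 chunks_done=1
Byte 13 = '7': mode=SIZE remaining=0 emitted=8 chunks_done=1
Byte 14 = 0x0D: mode=SIZE_CR remaining=0 emitted=8 chunks_done=1
Byte 15 = 0x0A: mode=DATA remaining=7 emitted=8 chunks_done=1
Byte 16 = 'v': mode=DATA remaining=6 emitted=9 chunks_done=1
Byte 17 = 'b': mode=DATA remaining=5 emitted=10 chunks_done=1
Byte 18 = 'w': mode=DATA remaining=4 emitted=11 chunks_done=1
Byte 19 = 'r': mode=DATA remaining=3 emitted=12 chunks_done=1
Byte 20 = 'c': mode=DATA remaining=2 emitted=13 chunks_done=1
Byte 21 = 'h': mode=DATA remaining=1 emitted=14 chunks_done=1
Byte 22 = 'p': mode=DATA_DONE remaining=0 emitted=15 chunks_done=1
Byte 23 = 0x0D: mode=DATA_CR remaining=0 emitted=15 chunks_done=1
Byte 24 = 0x0A: mode=SIZE remaining=0 emitted=15 chunks_done=2
Byte 25 = '7': mode=SIZE remaining=0 emitted=15 chunks_done=2
Byte 26 = 0x0D: mode=SIZE_CR remaining=0 emitted=15 chunks_done=2
Byte 27 = 0x0A: mode=DATA remaining=7 emitted=15 chunks_done=2
Byte 28 = 'i': mode=DATA remaining=6 emitted=16 chunks_done=2
Byte 29 = '2': mode=DATA remaining=5 emitted=17 chunks_done=2
Byte 30 = 'v': mode=DATA remaining=4 emitted=18 chunks_done=2
Byte 31 = 'r': mode=DATA remaining=3 emitted=19 chunks_done=2
Byte 32 = 'y': mode=DATA remaining=2 emitted=20 chunks_done=2
Byte 33 = 'l': mode=DATA remaining=1 emitted=21 chunks_done=2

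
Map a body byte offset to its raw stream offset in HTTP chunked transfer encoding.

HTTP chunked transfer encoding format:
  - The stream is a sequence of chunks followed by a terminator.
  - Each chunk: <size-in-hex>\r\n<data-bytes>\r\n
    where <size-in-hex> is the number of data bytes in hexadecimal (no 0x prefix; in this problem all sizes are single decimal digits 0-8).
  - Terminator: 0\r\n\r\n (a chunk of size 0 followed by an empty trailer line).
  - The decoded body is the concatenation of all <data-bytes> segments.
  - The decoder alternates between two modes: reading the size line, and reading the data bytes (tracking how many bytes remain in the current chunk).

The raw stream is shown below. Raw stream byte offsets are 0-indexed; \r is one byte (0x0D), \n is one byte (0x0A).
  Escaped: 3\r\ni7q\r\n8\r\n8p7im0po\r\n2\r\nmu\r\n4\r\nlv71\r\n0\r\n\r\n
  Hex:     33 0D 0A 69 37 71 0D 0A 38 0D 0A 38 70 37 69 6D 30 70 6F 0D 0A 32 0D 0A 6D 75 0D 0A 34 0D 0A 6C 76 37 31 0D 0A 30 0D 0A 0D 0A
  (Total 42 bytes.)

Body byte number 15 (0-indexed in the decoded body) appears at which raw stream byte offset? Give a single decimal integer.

Answer: 33

Derivation:
Chunk 1: stream[0..1]='3' size=0x3=3, data at stream[3..6]='i7q' -> body[0..3], body so far='i7q'
Chunk 2: stream[8..9]='8' size=0x8=8, data at stream[11..19]='8p7im0po' -> body[3..11], body so far='i7q8p7im0po'
Chunk 3: stream[21..22]='2' size=0x2=2, data at stream[24..26]='mu' -> body[11..13], body so far='i7q8p7im0pomu'
Chunk 4: stream[28..29]='4' size=0x4=4, data at stream[31..35]='lv71' -> body[13..17], body so far='i7q8p7im0pomulv71'
Chunk 5: stream[37..38]='0' size=0 (terminator). Final body='i7q8p7im0pomulv71' (17 bytes)
Body byte 15 at stream offset 33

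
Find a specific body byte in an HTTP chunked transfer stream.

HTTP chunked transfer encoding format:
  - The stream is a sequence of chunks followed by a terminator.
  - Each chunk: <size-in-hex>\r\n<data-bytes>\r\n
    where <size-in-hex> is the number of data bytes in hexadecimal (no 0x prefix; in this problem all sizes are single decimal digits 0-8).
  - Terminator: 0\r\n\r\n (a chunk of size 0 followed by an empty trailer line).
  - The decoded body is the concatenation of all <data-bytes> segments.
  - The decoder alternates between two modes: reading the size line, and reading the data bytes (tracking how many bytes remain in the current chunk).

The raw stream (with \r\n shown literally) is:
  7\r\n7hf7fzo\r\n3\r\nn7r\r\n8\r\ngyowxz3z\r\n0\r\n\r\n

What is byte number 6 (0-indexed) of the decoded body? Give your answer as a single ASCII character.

Chunk 1: stream[0..1]='7' size=0x7=7, data at stream[3..10]='7hf7fzo' -> body[0..7], body so far='7hf7fzo'
Chunk 2: stream[12..13]='3' size=0x3=3, data at stream[15..18]='n7r' -> body[7..10], body so far='7hf7fzon7r'
Chunk 3: stream[20..21]='8' size=0x8=8, data at stream[23..31]='gyowxz3z' -> body[10..18], body so far='7hf7fzon7rgyowxz3z'
Chunk 4: stream[33..34]='0' size=0 (terminator). Final body='7hf7fzon7rgyowxz3z' (18 bytes)
Body byte 6 = 'o'

Answer: o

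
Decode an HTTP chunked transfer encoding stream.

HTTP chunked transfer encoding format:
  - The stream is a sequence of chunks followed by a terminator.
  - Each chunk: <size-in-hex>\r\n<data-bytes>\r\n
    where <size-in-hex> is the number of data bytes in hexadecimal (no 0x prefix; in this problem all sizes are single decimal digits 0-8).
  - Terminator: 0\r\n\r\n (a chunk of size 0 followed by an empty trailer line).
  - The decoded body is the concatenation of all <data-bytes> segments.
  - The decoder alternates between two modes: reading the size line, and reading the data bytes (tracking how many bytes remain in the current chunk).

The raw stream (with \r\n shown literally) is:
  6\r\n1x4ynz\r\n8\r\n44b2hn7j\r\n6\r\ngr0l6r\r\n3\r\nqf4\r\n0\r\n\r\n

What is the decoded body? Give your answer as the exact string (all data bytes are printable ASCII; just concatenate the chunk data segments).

Answer: 1x4ynz44b2hn7jgr0l6rqf4

Derivation:
Chunk 1: stream[0..1]='6' size=0x6=6, data at stream[3..9]='1x4ynz' -> body[0..6], body so far='1x4ynz'
Chunk 2: stream[11..12]='8' size=0x8=8, data at stream[14..22]='44b2hn7j' -> body[6..14], body so far='1x4ynz44b2hn7j'
Chunk 3: stream[24..25]='6' size=0x6=6, data at stream[27..33]='gr0l6r' -> body[14..20], body so far='1x4ynz44b2hn7jgr0l6r'
Chunk 4: stream[35..36]='3' size=0x3=3, data at stream[38..41]='qf4' -> body[20..23], body so far='1x4ynz44b2hn7jgr0l6rqf4'
Chunk 5: stream[43..44]='0' size=0 (terminator). Final body='1x4ynz44b2hn7jgr0l6rqf4' (23 bytes)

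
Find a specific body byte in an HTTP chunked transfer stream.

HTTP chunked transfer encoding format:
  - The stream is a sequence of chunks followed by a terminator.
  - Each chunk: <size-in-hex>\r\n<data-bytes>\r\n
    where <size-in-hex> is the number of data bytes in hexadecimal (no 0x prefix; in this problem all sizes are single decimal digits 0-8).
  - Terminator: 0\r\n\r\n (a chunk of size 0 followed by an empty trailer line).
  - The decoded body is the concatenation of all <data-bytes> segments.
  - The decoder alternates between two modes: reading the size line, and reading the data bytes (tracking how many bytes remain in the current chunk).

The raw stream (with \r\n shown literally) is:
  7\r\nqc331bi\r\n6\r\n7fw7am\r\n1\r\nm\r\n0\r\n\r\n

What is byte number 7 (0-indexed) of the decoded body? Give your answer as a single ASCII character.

Answer: 7

Derivation:
Chunk 1: stream[0..1]='7' size=0x7=7, data at stream[3..10]='qc331bi' -> body[0..7], body so far='qc331bi'
Chunk 2: stream[12..13]='6' size=0x6=6, data at stream[15..21]='7fw7am' -> body[7..13], body so far='qc331bi7fw7am'
Chunk 3: stream[23..24]='1' size=0x1=1, data at stream[26..27]='m' -> body[13..14], body so far='qc331bi7fw7amm'
Chunk 4: stream[29..30]='0' size=0 (terminator). Final body='qc331bi7fw7amm' (14 bytes)
Body byte 7 = '7'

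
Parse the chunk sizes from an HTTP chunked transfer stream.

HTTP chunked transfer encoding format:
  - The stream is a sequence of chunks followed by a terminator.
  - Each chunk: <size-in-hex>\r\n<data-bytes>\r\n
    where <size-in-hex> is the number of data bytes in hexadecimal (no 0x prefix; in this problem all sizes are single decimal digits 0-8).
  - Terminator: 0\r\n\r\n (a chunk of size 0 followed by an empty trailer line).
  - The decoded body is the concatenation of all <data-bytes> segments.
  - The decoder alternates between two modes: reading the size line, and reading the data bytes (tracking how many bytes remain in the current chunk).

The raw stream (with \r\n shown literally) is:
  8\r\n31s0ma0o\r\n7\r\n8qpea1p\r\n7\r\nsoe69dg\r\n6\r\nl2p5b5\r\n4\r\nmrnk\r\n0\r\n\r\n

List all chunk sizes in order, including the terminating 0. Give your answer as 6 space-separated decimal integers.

Chunk 1: stream[0..1]='8' size=0x8=8, data at stream[3..11]='31s0ma0o' -> body[0..8], body so far='31s0ma0o'
Chunk 2: stream[13..14]='7' size=0x7=7, data at stream[16..23]='8qpea1p' -> body[8..15], body so far='31s0ma0o8qpea1p'
Chunk 3: stream[25..26]='7' size=0x7=7, data at stream[28..35]='soe69dg' -> body[15..22], body so far='31s0ma0o8qpea1psoe69dg'
Chunk 4: stream[37..38]='6' size=0x6=6, data at stream[40..46]='l2p5b5' -> body[22..28], body so far='31s0ma0o8qpea1psoe69dgl2p5b5'
Chunk 5: stream[48..49]='4' size=0x4=4, data at stream[51..55]='mrnk' -> body[28..32], body so far='31s0ma0o8qpea1psoe69dgl2p5b5mrnk'
Chunk 6: stream[57..58]='0' size=0 (terminator). Final body='31s0ma0o8qpea1psoe69dgl2p5b5mrnk' (32 bytes)

Answer: 8 7 7 6 4 0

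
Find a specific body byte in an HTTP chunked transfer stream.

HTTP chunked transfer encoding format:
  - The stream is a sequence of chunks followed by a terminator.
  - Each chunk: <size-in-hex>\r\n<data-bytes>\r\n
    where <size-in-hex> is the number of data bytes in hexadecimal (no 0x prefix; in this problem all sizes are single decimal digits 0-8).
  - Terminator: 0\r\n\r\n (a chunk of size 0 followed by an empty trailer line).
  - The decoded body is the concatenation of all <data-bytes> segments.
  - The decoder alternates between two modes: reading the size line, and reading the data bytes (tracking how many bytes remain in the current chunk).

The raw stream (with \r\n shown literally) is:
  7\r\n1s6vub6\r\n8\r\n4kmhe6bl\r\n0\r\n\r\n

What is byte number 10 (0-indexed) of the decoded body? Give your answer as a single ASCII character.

Answer: h

Derivation:
Chunk 1: stream[0..1]='7' size=0x7=7, data at stream[3..10]='1s6vub6' -> body[0..7], body so far='1s6vub6'
Chunk 2: stream[12..13]='8' size=0x8=8, data at stream[15..23]='4kmhe6bl' -> body[7..15], body so far='1s6vub64kmhe6bl'
Chunk 3: stream[25..26]='0' size=0 (terminator). Final body='1s6vub64kmhe6bl' (15 bytes)
Body byte 10 = 'h'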